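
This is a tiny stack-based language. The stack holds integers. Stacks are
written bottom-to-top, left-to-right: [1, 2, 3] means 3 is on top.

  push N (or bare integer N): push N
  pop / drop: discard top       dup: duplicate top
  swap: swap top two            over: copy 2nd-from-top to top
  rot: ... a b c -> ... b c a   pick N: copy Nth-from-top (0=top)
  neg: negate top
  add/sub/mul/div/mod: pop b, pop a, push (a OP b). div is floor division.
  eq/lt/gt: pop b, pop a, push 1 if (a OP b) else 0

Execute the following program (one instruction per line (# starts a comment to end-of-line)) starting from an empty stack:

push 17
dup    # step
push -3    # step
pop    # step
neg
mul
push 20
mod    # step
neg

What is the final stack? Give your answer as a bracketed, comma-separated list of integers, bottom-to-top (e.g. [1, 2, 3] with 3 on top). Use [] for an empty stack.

After 'push 17': [17]
After 'dup': [17, 17]
After 'push -3': [17, 17, -3]
After 'pop': [17, 17]
After 'neg': [17, -17]
After 'mul': [-289]
After 'push 20': [-289, 20]
After 'mod': [11]
After 'neg': [-11]

Answer: [-11]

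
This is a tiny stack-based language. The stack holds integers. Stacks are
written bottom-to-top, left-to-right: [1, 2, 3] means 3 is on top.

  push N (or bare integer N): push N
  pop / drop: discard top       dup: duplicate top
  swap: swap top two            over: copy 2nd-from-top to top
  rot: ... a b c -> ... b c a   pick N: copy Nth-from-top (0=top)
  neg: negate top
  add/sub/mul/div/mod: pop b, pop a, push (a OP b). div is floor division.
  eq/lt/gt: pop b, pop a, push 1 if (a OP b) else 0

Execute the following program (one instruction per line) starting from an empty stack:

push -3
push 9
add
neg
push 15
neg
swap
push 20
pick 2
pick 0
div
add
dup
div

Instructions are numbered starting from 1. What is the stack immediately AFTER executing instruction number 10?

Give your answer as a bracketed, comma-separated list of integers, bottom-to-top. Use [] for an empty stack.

Answer: [-15, -6, 20, -15, -15]

Derivation:
Step 1 ('push -3'): [-3]
Step 2 ('push 9'): [-3, 9]
Step 3 ('add'): [6]
Step 4 ('neg'): [-6]
Step 5 ('push 15'): [-6, 15]
Step 6 ('neg'): [-6, -15]
Step 7 ('swap'): [-15, -6]
Step 8 ('push 20'): [-15, -6, 20]
Step 9 ('pick 2'): [-15, -6, 20, -15]
Step 10 ('pick 0'): [-15, -6, 20, -15, -15]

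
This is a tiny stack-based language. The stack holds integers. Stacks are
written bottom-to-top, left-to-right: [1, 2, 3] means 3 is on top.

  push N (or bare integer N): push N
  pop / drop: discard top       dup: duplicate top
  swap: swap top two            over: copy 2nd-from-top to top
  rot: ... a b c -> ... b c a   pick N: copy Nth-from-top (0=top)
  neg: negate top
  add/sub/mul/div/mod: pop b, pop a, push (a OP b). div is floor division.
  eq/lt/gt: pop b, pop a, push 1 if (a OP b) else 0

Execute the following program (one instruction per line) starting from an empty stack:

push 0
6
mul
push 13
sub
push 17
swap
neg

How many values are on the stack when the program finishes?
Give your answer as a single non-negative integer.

Answer: 2

Derivation:
After 'push 0': stack = [0] (depth 1)
After 'push 6': stack = [0, 6] (depth 2)
After 'mul': stack = [0] (depth 1)
After 'push 13': stack = [0, 13] (depth 2)
After 'sub': stack = [-13] (depth 1)
After 'push 17': stack = [-13, 17] (depth 2)
After 'swap': stack = [17, -13] (depth 2)
After 'neg': stack = [17, 13] (depth 2)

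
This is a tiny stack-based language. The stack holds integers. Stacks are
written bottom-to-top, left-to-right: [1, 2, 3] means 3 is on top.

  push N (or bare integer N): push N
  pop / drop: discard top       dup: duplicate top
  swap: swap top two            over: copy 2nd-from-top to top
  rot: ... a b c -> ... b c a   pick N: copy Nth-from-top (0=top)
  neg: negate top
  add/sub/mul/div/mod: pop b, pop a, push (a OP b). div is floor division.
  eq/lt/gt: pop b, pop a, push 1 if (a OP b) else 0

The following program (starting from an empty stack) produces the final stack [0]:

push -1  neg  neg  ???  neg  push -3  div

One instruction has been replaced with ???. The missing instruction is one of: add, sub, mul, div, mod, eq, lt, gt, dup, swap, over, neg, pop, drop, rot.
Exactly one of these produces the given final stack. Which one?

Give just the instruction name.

Stack before ???: [-1]
Stack after ???:  [1]
The instruction that transforms [-1] -> [1] is: neg

Answer: neg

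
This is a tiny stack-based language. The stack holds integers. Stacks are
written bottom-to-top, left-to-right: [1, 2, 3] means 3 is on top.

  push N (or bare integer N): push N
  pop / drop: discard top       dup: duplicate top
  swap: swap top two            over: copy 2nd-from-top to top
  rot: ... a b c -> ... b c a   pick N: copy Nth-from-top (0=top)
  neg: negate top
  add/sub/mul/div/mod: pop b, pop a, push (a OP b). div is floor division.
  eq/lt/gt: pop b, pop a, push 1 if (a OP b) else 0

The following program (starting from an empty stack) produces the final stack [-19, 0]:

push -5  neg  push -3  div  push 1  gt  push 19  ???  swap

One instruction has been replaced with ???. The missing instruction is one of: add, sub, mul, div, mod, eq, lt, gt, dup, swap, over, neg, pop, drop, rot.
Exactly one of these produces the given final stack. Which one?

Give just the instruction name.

Stack before ???: [0, 19]
Stack after ???:  [0, -19]
The instruction that transforms [0, 19] -> [0, -19] is: neg

Answer: neg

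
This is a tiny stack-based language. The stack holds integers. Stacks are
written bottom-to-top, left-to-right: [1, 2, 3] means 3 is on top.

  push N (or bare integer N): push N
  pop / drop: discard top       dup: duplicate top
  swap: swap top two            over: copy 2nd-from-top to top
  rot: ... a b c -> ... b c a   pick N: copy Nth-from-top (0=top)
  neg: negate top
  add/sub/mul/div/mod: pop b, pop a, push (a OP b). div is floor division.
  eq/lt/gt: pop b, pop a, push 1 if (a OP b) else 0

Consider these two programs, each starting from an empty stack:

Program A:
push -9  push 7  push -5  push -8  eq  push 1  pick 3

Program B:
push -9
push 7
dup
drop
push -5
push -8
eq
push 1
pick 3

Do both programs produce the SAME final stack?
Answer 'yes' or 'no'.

Answer: yes

Derivation:
Program A trace:
  After 'push -9': [-9]
  After 'push 7': [-9, 7]
  After 'push -5': [-9, 7, -5]
  After 'push -8': [-9, 7, -5, -8]
  After 'eq': [-9, 7, 0]
  After 'push 1': [-9, 7, 0, 1]
  After 'pick 3': [-9, 7, 0, 1, -9]
Program A final stack: [-9, 7, 0, 1, -9]

Program B trace:
  After 'push -9': [-9]
  After 'push 7': [-9, 7]
  After 'dup': [-9, 7, 7]
  After 'drop': [-9, 7]
  After 'push -5': [-9, 7, -5]
  After 'push -8': [-9, 7, -5, -8]
  After 'eq': [-9, 7, 0]
  After 'push 1': [-9, 7, 0, 1]
  After 'pick 3': [-9, 7, 0, 1, -9]
Program B final stack: [-9, 7, 0, 1, -9]
Same: yes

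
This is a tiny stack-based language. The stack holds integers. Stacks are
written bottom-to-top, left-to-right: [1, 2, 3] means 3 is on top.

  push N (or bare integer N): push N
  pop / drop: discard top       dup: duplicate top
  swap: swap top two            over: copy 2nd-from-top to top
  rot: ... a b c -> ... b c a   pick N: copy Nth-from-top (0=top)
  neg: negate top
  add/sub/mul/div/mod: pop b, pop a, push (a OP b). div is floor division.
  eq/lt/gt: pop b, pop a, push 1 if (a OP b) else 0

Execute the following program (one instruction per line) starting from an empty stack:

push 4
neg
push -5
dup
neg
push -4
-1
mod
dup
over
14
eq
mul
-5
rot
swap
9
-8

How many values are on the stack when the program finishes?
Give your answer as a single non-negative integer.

After 'push 4': stack = [4] (depth 1)
After 'neg': stack = [-4] (depth 1)
After 'push -5': stack = [-4, -5] (depth 2)
After 'dup': stack = [-4, -5, -5] (depth 3)
After 'neg': stack = [-4, -5, 5] (depth 3)
After 'push -4': stack = [-4, -5, 5, -4] (depth 4)
After 'push -1': stack = [-4, -5, 5, -4, -1] (depth 5)
After 'mod': stack = [-4, -5, 5, 0] (depth 4)
After 'dup': stack = [-4, -5, 5, 0, 0] (depth 5)
After 'over': stack = [-4, -5, 5, 0, 0, 0] (depth 6)
After 'push 14': stack = [-4, -5, 5, 0, 0, 0, 14] (depth 7)
After 'eq': stack = [-4, -5, 5, 0, 0, 0] (depth 6)
After 'mul': stack = [-4, -5, 5, 0, 0] (depth 5)
After 'push -5': stack = [-4, -5, 5, 0, 0, -5] (depth 6)
After 'rot': stack = [-4, -5, 5, 0, -5, 0] (depth 6)
After 'swap': stack = [-4, -5, 5, 0, 0, -5] (depth 6)
After 'push 9': stack = [-4, -5, 5, 0, 0, -5, 9] (depth 7)
After 'push -8': stack = [-4, -5, 5, 0, 0, -5, 9, -8] (depth 8)

Answer: 8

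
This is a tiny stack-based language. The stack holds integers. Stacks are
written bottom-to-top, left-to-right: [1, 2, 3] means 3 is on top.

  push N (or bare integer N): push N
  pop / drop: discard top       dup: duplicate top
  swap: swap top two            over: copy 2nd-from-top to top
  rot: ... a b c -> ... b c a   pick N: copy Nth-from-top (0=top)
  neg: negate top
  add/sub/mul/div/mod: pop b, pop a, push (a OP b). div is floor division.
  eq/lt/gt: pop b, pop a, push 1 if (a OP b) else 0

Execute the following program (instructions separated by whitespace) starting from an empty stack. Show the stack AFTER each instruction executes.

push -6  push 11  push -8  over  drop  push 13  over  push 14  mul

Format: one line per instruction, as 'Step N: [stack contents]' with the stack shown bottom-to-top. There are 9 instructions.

Step 1: [-6]
Step 2: [-6, 11]
Step 3: [-6, 11, -8]
Step 4: [-6, 11, -8, 11]
Step 5: [-6, 11, -8]
Step 6: [-6, 11, -8, 13]
Step 7: [-6, 11, -8, 13, -8]
Step 8: [-6, 11, -8, 13, -8, 14]
Step 9: [-6, 11, -8, 13, -112]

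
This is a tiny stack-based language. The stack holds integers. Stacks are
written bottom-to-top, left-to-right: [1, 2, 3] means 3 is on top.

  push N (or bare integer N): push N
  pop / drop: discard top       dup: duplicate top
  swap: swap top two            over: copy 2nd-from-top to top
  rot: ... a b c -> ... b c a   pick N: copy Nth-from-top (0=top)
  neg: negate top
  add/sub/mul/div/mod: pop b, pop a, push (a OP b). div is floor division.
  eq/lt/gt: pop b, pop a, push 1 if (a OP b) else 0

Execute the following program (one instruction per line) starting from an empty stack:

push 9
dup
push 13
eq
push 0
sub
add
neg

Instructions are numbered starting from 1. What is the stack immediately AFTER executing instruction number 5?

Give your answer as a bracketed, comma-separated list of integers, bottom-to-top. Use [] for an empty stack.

Answer: [9, 0, 0]

Derivation:
Step 1 ('push 9'): [9]
Step 2 ('dup'): [9, 9]
Step 3 ('push 13'): [9, 9, 13]
Step 4 ('eq'): [9, 0]
Step 5 ('push 0'): [9, 0, 0]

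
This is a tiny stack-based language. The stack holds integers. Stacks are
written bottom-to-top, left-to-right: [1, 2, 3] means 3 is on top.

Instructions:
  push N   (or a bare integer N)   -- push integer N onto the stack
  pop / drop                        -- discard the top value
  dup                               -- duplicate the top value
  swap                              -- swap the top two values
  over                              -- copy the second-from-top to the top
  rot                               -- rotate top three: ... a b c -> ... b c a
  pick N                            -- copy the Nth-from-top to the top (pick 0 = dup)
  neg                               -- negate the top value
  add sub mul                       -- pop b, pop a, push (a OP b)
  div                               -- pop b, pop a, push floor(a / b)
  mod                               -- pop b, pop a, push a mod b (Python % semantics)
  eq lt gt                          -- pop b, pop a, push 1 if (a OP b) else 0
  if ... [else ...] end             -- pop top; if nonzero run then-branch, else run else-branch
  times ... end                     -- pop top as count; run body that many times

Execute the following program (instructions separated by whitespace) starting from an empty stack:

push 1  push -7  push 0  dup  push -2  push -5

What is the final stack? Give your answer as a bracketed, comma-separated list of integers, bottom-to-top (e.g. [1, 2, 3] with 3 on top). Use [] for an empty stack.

Answer: [1, -7, 0, 0, -2, -5]

Derivation:
After 'push 1': [1]
After 'push -7': [1, -7]
After 'push 0': [1, -7, 0]
After 'dup': [1, -7, 0, 0]
After 'push -2': [1, -7, 0, 0, -2]
After 'push -5': [1, -7, 0, 0, -2, -5]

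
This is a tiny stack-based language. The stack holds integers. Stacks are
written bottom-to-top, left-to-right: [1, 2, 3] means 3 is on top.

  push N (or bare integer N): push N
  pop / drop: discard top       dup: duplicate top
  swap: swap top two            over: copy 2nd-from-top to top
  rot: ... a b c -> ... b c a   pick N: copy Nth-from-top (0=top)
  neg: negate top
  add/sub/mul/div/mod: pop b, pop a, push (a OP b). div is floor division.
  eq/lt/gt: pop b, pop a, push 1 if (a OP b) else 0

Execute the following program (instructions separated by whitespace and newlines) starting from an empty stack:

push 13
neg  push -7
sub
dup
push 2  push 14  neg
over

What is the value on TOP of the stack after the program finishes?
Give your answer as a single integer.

After 'push 13': [13]
After 'neg': [-13]
After 'push -7': [-13, -7]
After 'sub': [-6]
After 'dup': [-6, -6]
After 'push 2': [-6, -6, 2]
After 'push 14': [-6, -6, 2, 14]
After 'neg': [-6, -6, 2, -14]
After 'over': [-6, -6, 2, -14, 2]

Answer: 2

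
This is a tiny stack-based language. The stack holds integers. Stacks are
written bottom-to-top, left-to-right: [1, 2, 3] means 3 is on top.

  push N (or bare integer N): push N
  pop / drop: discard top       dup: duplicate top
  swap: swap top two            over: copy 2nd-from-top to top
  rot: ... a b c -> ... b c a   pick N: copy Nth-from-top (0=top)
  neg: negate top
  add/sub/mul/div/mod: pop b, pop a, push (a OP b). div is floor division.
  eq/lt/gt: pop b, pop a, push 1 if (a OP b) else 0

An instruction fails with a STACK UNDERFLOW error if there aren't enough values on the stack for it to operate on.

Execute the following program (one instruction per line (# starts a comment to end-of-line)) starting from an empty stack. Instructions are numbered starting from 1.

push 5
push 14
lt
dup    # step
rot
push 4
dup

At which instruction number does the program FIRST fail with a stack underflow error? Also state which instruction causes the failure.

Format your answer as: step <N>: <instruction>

Step 1 ('push 5'): stack = [5], depth = 1
Step 2 ('push 14'): stack = [5, 14], depth = 2
Step 3 ('lt'): stack = [1], depth = 1
Step 4 ('dup'): stack = [1, 1], depth = 2
Step 5 ('rot'): needs 3 value(s) but depth is 2 — STACK UNDERFLOW

Answer: step 5: rot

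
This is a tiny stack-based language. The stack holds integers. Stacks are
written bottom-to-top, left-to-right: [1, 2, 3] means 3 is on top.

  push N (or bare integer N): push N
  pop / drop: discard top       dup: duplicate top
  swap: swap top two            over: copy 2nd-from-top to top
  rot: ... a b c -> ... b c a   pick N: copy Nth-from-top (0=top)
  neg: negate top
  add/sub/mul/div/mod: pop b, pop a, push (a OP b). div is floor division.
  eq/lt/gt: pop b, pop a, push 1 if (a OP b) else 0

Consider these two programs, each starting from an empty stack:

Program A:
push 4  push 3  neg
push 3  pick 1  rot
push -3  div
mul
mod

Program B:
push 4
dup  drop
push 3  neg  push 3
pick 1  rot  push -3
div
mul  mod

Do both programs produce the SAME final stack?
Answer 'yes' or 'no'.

Answer: yes

Derivation:
Program A trace:
  After 'push 4': [4]
  After 'push 3': [4, 3]
  After 'neg': [4, -3]
  After 'push 3': [4, -3, 3]
  After 'pick 1': [4, -3, 3, -3]
  After 'rot': [4, 3, -3, -3]
  After 'push -3': [4, 3, -3, -3, -3]
  After 'div': [4, 3, -3, 1]
  After 'mul': [4, 3, -3]
  After 'mod': [4, 0]
Program A final stack: [4, 0]

Program B trace:
  After 'push 4': [4]
  After 'dup': [4, 4]
  After 'drop': [4]
  After 'push 3': [4, 3]
  After 'neg': [4, -3]
  After 'push 3': [4, -3, 3]
  After 'pick 1': [4, -3, 3, -3]
  After 'rot': [4, 3, -3, -3]
  After 'push -3': [4, 3, -3, -3, -3]
  After 'div': [4, 3, -3, 1]
  After 'mul': [4, 3, -3]
  After 'mod': [4, 0]
Program B final stack: [4, 0]
Same: yes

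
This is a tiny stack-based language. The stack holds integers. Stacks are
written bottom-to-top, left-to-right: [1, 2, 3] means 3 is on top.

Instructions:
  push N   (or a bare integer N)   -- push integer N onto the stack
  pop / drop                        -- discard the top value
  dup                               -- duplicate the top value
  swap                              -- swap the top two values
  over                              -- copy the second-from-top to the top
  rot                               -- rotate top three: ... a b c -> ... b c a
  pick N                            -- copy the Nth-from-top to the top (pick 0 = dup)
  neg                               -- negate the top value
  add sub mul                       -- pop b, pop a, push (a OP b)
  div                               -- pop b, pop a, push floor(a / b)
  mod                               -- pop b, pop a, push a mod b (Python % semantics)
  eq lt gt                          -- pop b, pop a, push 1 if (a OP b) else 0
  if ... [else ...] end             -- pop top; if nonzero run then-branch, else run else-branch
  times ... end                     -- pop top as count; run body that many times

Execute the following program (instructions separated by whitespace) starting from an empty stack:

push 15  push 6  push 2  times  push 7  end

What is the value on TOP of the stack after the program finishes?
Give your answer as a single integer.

Answer: 7

Derivation:
After 'push 15': [15]
After 'push 6': [15, 6]
After 'push 2': [15, 6, 2]
After 'times': [15, 6]
After 'push 7': [15, 6, 7]
After 'push 7': [15, 6, 7, 7]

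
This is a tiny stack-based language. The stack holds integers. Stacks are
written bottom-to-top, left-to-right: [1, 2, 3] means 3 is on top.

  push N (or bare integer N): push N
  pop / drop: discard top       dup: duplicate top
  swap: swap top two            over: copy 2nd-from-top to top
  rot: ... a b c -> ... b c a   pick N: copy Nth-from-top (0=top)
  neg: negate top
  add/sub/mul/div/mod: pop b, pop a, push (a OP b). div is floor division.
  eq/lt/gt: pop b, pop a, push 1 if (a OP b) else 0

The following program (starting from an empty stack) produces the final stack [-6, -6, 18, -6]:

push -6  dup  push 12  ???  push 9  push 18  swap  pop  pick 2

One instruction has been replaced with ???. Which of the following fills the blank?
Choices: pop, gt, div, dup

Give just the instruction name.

Stack before ???: [-6, -6, 12]
Stack after ???:  [-6, -6]
Checking each choice:
  pop: MATCH
  gt: produces [-6, 0, 18, -6]
  div: produces [-6, -1, 18, -6]
  dup: produces [-6, -6, 12, 12, 18, 12]


Answer: pop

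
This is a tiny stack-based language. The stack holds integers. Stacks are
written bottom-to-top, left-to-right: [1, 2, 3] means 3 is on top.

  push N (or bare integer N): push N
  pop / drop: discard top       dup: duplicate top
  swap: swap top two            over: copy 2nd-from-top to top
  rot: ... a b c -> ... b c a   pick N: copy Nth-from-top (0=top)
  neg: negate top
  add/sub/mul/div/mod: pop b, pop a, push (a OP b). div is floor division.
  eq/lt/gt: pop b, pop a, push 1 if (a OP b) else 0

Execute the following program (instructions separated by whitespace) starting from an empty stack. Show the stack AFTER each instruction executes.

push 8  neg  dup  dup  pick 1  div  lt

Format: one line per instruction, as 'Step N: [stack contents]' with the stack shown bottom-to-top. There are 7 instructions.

Step 1: [8]
Step 2: [-8]
Step 3: [-8, -8]
Step 4: [-8, -8, -8]
Step 5: [-8, -8, -8, -8]
Step 6: [-8, -8, 1]
Step 7: [-8, 1]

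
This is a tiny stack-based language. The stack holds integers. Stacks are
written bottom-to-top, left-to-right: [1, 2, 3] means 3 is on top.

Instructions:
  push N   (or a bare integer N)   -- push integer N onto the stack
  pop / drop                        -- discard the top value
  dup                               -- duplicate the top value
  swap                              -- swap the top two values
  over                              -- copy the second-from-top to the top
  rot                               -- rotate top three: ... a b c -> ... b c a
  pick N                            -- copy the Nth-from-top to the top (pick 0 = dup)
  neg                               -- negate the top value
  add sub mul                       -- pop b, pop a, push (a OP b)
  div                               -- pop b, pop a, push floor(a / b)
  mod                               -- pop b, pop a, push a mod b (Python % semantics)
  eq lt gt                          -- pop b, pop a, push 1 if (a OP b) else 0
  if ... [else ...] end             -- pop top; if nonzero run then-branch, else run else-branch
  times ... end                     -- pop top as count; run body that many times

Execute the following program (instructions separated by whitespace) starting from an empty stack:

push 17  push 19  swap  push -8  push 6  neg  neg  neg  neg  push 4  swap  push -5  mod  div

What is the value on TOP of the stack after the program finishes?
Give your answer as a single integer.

Answer: -1

Derivation:
After 'push 17': [17]
After 'push 19': [17, 19]
After 'swap': [19, 17]
After 'push -8': [19, 17, -8]
After 'push 6': [19, 17, -8, 6]
After 'neg': [19, 17, -8, -6]
After 'neg': [19, 17, -8, 6]
After 'neg': [19, 17, -8, -6]
After 'neg': [19, 17, -8, 6]
After 'push 4': [19, 17, -8, 6, 4]
After 'swap': [19, 17, -8, 4, 6]
After 'push -5': [19, 17, -8, 4, 6, -5]
After 'mod': [19, 17, -8, 4, -4]
After 'div': [19, 17, -8, -1]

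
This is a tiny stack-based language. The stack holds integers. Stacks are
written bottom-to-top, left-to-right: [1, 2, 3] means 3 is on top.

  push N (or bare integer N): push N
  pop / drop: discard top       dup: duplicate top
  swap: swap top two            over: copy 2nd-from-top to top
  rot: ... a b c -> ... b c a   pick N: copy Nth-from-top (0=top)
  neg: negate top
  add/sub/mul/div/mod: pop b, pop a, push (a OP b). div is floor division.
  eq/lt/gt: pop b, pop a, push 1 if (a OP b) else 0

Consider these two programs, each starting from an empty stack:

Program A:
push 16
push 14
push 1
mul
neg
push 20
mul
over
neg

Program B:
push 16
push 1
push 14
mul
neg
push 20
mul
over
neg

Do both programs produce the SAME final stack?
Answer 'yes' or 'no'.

Answer: yes

Derivation:
Program A trace:
  After 'push 16': [16]
  After 'push 14': [16, 14]
  After 'push 1': [16, 14, 1]
  After 'mul': [16, 14]
  After 'neg': [16, -14]
  After 'push 20': [16, -14, 20]
  After 'mul': [16, -280]
  After 'over': [16, -280, 16]
  After 'neg': [16, -280, -16]
Program A final stack: [16, -280, -16]

Program B trace:
  After 'push 16': [16]
  After 'push 1': [16, 1]
  After 'push 14': [16, 1, 14]
  After 'mul': [16, 14]
  After 'neg': [16, -14]
  After 'push 20': [16, -14, 20]
  After 'mul': [16, -280]
  After 'over': [16, -280, 16]
  After 'neg': [16, -280, -16]
Program B final stack: [16, -280, -16]
Same: yes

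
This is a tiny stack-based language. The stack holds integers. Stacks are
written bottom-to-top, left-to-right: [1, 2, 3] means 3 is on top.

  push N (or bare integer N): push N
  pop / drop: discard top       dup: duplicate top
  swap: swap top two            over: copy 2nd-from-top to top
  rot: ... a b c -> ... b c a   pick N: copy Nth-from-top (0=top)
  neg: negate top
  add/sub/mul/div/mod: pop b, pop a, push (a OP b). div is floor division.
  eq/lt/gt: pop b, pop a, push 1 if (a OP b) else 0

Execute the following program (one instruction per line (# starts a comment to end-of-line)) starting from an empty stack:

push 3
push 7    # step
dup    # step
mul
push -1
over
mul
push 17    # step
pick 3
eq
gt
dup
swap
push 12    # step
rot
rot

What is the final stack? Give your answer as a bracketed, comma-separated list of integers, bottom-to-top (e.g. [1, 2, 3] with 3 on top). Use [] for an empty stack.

After 'push 3': [3]
After 'push 7': [3, 7]
After 'dup': [3, 7, 7]
After 'mul': [3, 49]
After 'push -1': [3, 49, -1]
After 'over': [3, 49, -1, 49]
After 'mul': [3, 49, -49]
After 'push 17': [3, 49, -49, 17]
After 'pick 3': [3, 49, -49, 17, 3]
After 'eq': [3, 49, -49, 0]
After 'gt': [3, 49, 0]
After 'dup': [3, 49, 0, 0]
After 'swap': [3, 49, 0, 0]
After 'push 12': [3, 49, 0, 0, 12]
After 'rot': [3, 49, 0, 12, 0]
After 'rot': [3, 49, 12, 0, 0]

Answer: [3, 49, 12, 0, 0]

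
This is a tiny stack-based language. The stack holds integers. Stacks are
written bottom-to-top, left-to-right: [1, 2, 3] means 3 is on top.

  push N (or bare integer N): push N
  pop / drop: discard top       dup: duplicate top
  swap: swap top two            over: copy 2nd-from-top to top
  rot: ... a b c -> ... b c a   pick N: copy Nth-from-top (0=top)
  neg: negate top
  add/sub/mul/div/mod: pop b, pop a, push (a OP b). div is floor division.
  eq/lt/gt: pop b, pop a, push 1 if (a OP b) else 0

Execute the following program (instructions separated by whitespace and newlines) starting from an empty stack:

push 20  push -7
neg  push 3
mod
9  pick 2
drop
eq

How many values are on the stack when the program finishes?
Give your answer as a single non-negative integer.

After 'push 20': stack = [20] (depth 1)
After 'push -7': stack = [20, -7] (depth 2)
After 'neg': stack = [20, 7] (depth 2)
After 'push 3': stack = [20, 7, 3] (depth 3)
After 'mod': stack = [20, 1] (depth 2)
After 'push 9': stack = [20, 1, 9] (depth 3)
After 'pick 2': stack = [20, 1, 9, 20] (depth 4)
After 'drop': stack = [20, 1, 9] (depth 3)
After 'eq': stack = [20, 0] (depth 2)

Answer: 2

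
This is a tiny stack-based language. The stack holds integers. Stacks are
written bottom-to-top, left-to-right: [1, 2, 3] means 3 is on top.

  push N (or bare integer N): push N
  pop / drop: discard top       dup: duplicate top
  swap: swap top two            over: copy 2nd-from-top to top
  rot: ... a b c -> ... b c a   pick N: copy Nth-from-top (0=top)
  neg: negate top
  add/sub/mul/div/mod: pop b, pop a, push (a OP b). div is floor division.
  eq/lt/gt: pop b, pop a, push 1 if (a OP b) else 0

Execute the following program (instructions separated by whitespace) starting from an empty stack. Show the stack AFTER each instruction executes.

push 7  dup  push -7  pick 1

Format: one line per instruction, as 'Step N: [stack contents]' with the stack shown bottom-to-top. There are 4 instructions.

Step 1: [7]
Step 2: [7, 7]
Step 3: [7, 7, -7]
Step 4: [7, 7, -7, 7]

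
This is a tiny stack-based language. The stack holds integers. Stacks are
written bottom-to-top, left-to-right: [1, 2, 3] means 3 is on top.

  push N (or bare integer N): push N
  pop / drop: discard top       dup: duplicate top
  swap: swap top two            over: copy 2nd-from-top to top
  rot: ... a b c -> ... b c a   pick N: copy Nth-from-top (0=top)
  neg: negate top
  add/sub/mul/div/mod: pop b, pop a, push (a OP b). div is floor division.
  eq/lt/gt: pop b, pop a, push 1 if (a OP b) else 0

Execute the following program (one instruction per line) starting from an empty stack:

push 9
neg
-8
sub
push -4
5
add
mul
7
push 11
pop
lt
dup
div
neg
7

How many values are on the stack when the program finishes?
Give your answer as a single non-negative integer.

Answer: 2

Derivation:
After 'push 9': stack = [9] (depth 1)
After 'neg': stack = [-9] (depth 1)
After 'push -8': stack = [-9, -8] (depth 2)
After 'sub': stack = [-1] (depth 1)
After 'push -4': stack = [-1, -4] (depth 2)
After 'push 5': stack = [-1, -4, 5] (depth 3)
After 'add': stack = [-1, 1] (depth 2)
After 'mul': stack = [-1] (depth 1)
After 'push 7': stack = [-1, 7] (depth 2)
After 'push 11': stack = [-1, 7, 11] (depth 3)
After 'pop': stack = [-1, 7] (depth 2)
After 'lt': stack = [1] (depth 1)
After 'dup': stack = [1, 1] (depth 2)
After 'div': stack = [1] (depth 1)
After 'neg': stack = [-1] (depth 1)
After 'push 7': stack = [-1, 7] (depth 2)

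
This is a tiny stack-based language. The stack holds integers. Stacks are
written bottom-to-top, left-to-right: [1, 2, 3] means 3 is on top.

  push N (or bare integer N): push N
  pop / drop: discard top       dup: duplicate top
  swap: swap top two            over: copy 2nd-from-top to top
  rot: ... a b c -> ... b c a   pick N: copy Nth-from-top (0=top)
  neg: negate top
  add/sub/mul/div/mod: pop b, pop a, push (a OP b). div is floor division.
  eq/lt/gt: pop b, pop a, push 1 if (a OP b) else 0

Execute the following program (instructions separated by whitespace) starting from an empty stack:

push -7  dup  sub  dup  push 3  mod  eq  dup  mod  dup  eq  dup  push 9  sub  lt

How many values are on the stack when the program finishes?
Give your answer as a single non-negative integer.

After 'push -7': stack = [-7] (depth 1)
After 'dup': stack = [-7, -7] (depth 2)
After 'sub': stack = [0] (depth 1)
After 'dup': stack = [0, 0] (depth 2)
After 'push 3': stack = [0, 0, 3] (depth 3)
After 'mod': stack = [0, 0] (depth 2)
After 'eq': stack = [1] (depth 1)
After 'dup': stack = [1, 1] (depth 2)
After 'mod': stack = [0] (depth 1)
After 'dup': stack = [0, 0] (depth 2)
After 'eq': stack = [1] (depth 1)
After 'dup': stack = [1, 1] (depth 2)
After 'push 9': stack = [1, 1, 9] (depth 3)
After 'sub': stack = [1, -8] (depth 2)
After 'lt': stack = [0] (depth 1)

Answer: 1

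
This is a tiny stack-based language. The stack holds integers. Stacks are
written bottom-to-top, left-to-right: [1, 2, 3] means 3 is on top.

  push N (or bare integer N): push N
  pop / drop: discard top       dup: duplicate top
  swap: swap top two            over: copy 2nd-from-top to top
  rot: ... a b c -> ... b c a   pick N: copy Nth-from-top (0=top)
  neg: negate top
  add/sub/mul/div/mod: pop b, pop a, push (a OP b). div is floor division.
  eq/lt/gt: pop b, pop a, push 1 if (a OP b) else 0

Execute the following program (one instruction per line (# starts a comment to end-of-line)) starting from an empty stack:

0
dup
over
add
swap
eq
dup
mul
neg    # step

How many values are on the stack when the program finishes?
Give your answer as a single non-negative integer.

After 'push 0': stack = [0] (depth 1)
After 'dup': stack = [0, 0] (depth 2)
After 'over': stack = [0, 0, 0] (depth 3)
After 'add': stack = [0, 0] (depth 2)
After 'swap': stack = [0, 0] (depth 2)
After 'eq': stack = [1] (depth 1)
After 'dup': stack = [1, 1] (depth 2)
After 'mul': stack = [1] (depth 1)
After 'neg': stack = [-1] (depth 1)

Answer: 1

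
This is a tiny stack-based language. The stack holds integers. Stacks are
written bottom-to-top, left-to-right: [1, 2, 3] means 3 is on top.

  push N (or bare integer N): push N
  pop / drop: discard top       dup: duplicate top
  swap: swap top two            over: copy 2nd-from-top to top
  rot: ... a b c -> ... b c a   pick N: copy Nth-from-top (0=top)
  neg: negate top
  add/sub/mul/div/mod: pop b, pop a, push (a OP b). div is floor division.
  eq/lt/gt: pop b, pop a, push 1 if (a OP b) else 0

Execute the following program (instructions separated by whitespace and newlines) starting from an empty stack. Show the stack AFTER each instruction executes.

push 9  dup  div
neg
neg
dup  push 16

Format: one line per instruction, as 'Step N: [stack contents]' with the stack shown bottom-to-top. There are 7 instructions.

Step 1: [9]
Step 2: [9, 9]
Step 3: [1]
Step 4: [-1]
Step 5: [1]
Step 6: [1, 1]
Step 7: [1, 1, 16]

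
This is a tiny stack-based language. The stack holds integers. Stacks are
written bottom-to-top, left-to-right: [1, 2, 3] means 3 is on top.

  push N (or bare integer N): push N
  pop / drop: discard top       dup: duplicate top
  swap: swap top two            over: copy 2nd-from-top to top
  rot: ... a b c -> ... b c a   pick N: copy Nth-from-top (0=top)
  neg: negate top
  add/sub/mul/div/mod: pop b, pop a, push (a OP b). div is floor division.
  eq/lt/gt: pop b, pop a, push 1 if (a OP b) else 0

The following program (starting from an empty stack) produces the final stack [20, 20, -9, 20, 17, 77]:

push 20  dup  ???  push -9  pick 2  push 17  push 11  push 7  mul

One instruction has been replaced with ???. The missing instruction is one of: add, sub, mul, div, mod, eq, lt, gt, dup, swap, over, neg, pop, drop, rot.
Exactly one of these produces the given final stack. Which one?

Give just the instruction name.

Stack before ???: [20, 20]
Stack after ???:  [20, 20]
The instruction that transforms [20, 20] -> [20, 20] is: swap

Answer: swap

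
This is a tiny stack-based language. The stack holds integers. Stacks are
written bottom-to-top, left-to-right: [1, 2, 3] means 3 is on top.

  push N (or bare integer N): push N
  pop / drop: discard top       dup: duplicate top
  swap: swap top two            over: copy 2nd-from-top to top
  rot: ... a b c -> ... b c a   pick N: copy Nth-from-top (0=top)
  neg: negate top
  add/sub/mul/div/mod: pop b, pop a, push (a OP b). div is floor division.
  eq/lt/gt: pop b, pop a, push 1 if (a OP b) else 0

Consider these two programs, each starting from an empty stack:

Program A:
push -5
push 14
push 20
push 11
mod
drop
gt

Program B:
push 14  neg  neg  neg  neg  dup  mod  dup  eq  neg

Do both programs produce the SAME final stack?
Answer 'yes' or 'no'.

Answer: no

Derivation:
Program A trace:
  After 'push -5': [-5]
  After 'push 14': [-5, 14]
  After 'push 20': [-5, 14, 20]
  After 'push 11': [-5, 14, 20, 11]
  After 'mod': [-5, 14, 9]
  After 'drop': [-5, 14]
  After 'gt': [0]
Program A final stack: [0]

Program B trace:
  After 'push 14': [14]
  After 'neg': [-14]
  After 'neg': [14]
  After 'neg': [-14]
  After 'neg': [14]
  After 'dup': [14, 14]
  After 'mod': [0]
  After 'dup': [0, 0]
  After 'eq': [1]
  After 'neg': [-1]
Program B final stack: [-1]
Same: no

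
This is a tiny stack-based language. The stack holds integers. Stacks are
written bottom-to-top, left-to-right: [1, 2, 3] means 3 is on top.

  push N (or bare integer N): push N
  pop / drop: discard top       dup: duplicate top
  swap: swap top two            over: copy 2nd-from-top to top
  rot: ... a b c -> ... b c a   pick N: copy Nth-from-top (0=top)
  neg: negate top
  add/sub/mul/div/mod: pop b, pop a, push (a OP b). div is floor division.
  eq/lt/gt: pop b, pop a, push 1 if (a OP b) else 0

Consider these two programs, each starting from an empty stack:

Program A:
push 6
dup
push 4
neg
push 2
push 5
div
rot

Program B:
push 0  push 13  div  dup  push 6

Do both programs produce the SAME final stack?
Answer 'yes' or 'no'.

Program A trace:
  After 'push 6': [6]
  After 'dup': [6, 6]
  After 'push 4': [6, 6, 4]
  After 'neg': [6, 6, -4]
  After 'push 2': [6, 6, -4, 2]
  After 'push 5': [6, 6, -4, 2, 5]
  After 'div': [6, 6, -4, 0]
  After 'rot': [6, -4, 0, 6]
Program A final stack: [6, -4, 0, 6]

Program B trace:
  After 'push 0': [0]
  After 'push 13': [0, 13]
  After 'div': [0]
  After 'dup': [0, 0]
  After 'push 6': [0, 0, 6]
Program B final stack: [0, 0, 6]
Same: no

Answer: no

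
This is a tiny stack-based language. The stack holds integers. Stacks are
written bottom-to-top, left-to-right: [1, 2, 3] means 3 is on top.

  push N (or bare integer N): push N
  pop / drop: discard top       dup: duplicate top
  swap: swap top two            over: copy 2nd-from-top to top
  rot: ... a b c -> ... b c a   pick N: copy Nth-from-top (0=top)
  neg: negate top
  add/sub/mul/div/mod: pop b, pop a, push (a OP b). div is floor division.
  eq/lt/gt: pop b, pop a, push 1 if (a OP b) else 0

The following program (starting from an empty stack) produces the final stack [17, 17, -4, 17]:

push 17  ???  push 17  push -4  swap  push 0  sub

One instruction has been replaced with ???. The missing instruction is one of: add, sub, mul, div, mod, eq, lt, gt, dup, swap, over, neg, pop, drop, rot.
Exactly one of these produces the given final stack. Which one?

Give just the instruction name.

Stack before ???: [17]
Stack after ???:  [17, 17]
The instruction that transforms [17] -> [17, 17] is: dup

Answer: dup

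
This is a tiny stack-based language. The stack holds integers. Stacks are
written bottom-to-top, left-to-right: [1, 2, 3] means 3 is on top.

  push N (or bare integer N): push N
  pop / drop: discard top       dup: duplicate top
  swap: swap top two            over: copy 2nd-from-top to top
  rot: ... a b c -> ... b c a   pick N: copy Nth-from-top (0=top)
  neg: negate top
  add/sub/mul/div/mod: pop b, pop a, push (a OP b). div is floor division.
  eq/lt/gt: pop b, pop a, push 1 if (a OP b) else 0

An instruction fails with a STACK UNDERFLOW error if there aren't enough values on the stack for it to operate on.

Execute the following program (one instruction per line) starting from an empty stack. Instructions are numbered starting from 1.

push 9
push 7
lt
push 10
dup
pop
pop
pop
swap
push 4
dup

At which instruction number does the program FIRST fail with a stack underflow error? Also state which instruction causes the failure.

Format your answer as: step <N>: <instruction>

Answer: step 9: swap

Derivation:
Step 1 ('push 9'): stack = [9], depth = 1
Step 2 ('push 7'): stack = [9, 7], depth = 2
Step 3 ('lt'): stack = [0], depth = 1
Step 4 ('push 10'): stack = [0, 10], depth = 2
Step 5 ('dup'): stack = [0, 10, 10], depth = 3
Step 6 ('pop'): stack = [0, 10], depth = 2
Step 7 ('pop'): stack = [0], depth = 1
Step 8 ('pop'): stack = [], depth = 0
Step 9 ('swap'): needs 2 value(s) but depth is 0 — STACK UNDERFLOW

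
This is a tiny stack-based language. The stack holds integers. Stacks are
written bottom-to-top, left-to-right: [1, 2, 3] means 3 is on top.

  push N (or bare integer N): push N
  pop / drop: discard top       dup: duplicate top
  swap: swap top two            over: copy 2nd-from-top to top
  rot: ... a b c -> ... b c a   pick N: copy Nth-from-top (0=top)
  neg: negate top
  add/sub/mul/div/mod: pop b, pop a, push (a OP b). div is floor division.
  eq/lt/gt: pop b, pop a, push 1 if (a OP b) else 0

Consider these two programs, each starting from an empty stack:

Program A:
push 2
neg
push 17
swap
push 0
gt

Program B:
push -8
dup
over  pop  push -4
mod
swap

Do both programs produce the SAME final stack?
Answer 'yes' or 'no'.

Program A trace:
  After 'push 2': [2]
  After 'neg': [-2]
  After 'push 17': [-2, 17]
  After 'swap': [17, -2]
  After 'push 0': [17, -2, 0]
  After 'gt': [17, 0]
Program A final stack: [17, 0]

Program B trace:
  After 'push -8': [-8]
  After 'dup': [-8, -8]
  After 'over': [-8, -8, -8]
  After 'pop': [-8, -8]
  After 'push -4': [-8, -8, -4]
  After 'mod': [-8, 0]
  After 'swap': [0, -8]
Program B final stack: [0, -8]
Same: no

Answer: no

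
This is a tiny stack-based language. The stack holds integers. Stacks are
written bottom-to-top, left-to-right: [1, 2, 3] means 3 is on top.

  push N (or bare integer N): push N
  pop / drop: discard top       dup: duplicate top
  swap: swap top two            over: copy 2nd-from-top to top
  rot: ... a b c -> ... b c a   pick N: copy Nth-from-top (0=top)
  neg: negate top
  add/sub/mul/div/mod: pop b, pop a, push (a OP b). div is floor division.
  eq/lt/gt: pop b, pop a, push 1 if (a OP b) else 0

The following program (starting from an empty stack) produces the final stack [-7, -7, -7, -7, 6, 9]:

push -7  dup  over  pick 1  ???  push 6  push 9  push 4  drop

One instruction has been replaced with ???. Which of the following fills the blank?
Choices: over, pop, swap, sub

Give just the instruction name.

Stack before ???: [-7, -7, -7, -7]
Stack after ???:  [-7, -7, -7, -7]
Checking each choice:
  over: produces [-7, -7, -7, -7, -7, 6, 9]
  pop: produces [-7, -7, -7, 6, 9]
  swap: MATCH
  sub: produces [-7, -7, 0, 6, 9]


Answer: swap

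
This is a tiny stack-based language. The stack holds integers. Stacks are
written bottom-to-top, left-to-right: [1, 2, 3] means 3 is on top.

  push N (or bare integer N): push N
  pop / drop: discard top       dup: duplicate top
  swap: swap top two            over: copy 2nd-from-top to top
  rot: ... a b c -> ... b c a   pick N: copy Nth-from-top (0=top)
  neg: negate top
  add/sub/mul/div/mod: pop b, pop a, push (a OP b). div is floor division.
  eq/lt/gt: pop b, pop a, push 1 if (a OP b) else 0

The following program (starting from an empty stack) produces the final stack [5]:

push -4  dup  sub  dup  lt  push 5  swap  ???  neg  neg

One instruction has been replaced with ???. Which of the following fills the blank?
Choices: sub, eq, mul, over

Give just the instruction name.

Answer: sub

Derivation:
Stack before ???: [5, 0]
Stack after ???:  [5]
Checking each choice:
  sub: MATCH
  eq: produces [0]
  mul: produces [0]
  over: produces [5, 0, 5]
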